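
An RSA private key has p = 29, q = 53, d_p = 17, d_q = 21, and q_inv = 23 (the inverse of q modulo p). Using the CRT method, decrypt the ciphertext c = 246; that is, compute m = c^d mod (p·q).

881

m₁ = c^(d_p) mod p: c ≡ 14 (mod 29), and 14^17 mod 29 = 11.
m₂ = c^(d_q) mod q: c ≡ 34 (mod 53), and 34^21 mod 53 = 33.
h = q_inv·(m₁ − m₂) mod p = 23·(11 − 33) mod 29 = 16.
m = m₂ + h·q = 33 + 16·53 = 881.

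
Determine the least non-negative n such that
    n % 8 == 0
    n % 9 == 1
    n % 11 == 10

208

From n ≡ 0 (mod 8) write n = 0 + 8t. Substituting into n ≡ 1 (mod 9) gives 8t ≡ 1 (mod 9), and since 8⁻¹ ≡ 8 (mod 9), t ≡ 8. Hence n ≡ 0 + 8·8 = 64 (mod 72).
From n ≡ 64 (mod 72) write n = 64 + 72t. Substituting into n ≡ 10 (mod 11) gives 72t ≡ 1 (mod 11), and since 6⁻¹ ≡ 2 (mod 11), t ≡ 2. Hence n ≡ 64 + 72·2 = 208 (mod 792).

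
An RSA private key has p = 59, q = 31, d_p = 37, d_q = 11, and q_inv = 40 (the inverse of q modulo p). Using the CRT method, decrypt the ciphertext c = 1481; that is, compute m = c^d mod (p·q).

m₁ = c^(d_p) mod p: c ≡ 6 (mod 59), and 6^37 mod 59 = 55.
m₂ = c^(d_q) mod q: c ≡ 24 (mod 31), and 24^11 mod 31 = 11.
h = q_inv·(m₁ − m₂) mod p = 40·(55 − 11) mod 59 = 49.
m = m₂ + h·q = 11 + 49·31 = 1530.

1530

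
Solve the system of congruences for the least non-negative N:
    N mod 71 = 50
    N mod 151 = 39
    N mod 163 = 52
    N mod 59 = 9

The moduli are pairwise coprime; M = 71·151·163·59 = 103103857.
M/71 = 1452167; 1452167 ≡ 4 (mod 71); 4·18 ≡ 1, so inverse 18.
M/151 = 682807; 682807 ≡ 136 (mod 151); 136·10 ≡ 1, so inverse 10.
M/163 = 632539; 632539 ≡ 99 (mod 163); 99·28 ≡ 1, so inverse 28.
M/59 = 1747523; 1747523 ≡ 2 (mod 59); 2·30 ≡ 1, so inverse 30.
N ≡ 50·1452167·18 + 39·682807·10 + 52·632539·28 + 9·1747523·30 = 2966053024.
2966053024 mod 103103857 = 79145028.

79145028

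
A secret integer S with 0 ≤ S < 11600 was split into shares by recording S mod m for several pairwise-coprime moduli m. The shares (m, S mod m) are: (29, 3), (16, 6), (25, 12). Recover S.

7862

The moduli are pairwise coprime; N = 29·16·25 = 11600.
N/29 = 400; 400 ≡ 23 (mod 29); 23·24 ≡ 1, so inverse 24.
N/16 = 725; 725 ≡ 5 (mod 16); 5·13 ≡ 1, so inverse 13.
N/25 = 464; 464 ≡ 14 (mod 25); 14·9 ≡ 1, so inverse 9.
S ≡ 3·400·24 + 6·725·13 + 12·464·9 = 135462.
135462 mod 11600 = 7862.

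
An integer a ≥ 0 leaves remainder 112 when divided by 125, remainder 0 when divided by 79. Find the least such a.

237

From a ≡ 112 (mod 125) write a = 112 + 125t. Substituting into a ≡ 0 (mod 79) gives 125t ≡ 46 (mod 79), and since 46⁻¹ ≡ 67 (mod 79), t ≡ 1. Hence a ≡ 112 + 125·1 = 237 (mod 9875).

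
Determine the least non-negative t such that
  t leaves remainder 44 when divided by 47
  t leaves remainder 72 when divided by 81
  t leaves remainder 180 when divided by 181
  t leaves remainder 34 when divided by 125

The moduli are pairwise coprime; N = 47·81·181·125 = 86133375.
N/47 = 1832625; 1832625 ≡ 1 (mod 47), inverse 1.
N/81 = 1063375; 1063375 ≡ 7 (mod 81); 7·58 ≡ 1, so inverse 58.
N/181 = 475875; 475875 ≡ 26 (mod 181); 26·7 ≡ 1, so inverse 7.
N/125 = 689067; 689067 ≡ 67 (mod 125); 67·28 ≡ 1, so inverse 28.
t ≡ 44·1832625·1 + 72·1063375·58 + 180·475875·7 + 34·689067·28 = 5776883784.
5776883784 mod 86133375 = 5947659.

5947659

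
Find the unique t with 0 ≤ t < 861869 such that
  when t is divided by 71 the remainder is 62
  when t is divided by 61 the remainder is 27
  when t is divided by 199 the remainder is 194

716594

The moduli are pairwise coprime; N = 71·61·199 = 861869.
N/71 = 12139; 12139 ≡ 69 (mod 71); 69·35 ≡ 1, so inverse 35.
N/61 = 14129; 14129 ≡ 38 (mod 61); 38·53 ≡ 1, so inverse 53.
N/199 = 4331; 4331 ≡ 152 (mod 199); 152·127 ≡ 1, so inverse 127.
t ≡ 62·12139·35 + 27·14129·53 + 194·4331·127 = 153267407.
153267407 mod 861869 = 716594.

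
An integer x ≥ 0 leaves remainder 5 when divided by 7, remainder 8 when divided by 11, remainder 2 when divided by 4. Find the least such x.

250

Combine the congruences pairwise.
From x ≡ 5 (mod 7) write x = 5 + 7t. Substituting into x ≡ 8 (mod 11) gives 7t ≡ 3 (mod 11), and since 7⁻¹ ≡ 8 (mod 11), t ≡ 2. Hence x ≡ 5 + 7·2 = 19 (mod 77).
From x ≡ 19 (mod 77) write x = 19 + 77t. Substituting into x ≡ 2 (mod 4) gives 77t ≡ 3 (mod 4), and since 1⁻¹ ≡ 1 (mod 4), t ≡ 3. Hence x ≡ 19 + 77·3 = 250 (mod 308).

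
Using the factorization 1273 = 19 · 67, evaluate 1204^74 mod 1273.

524

Mod 19: 1204 ≡ 7; by Fermat, exponent reduces to 74 mod 18 = 2; 7^2 ≡ 11 (mod 19).
Mod 67: 1204 ≡ 65; by Fermat, exponent reduces to 74 mod 66 = 8; 65^8 ≡ 55 (mod 67).
Combine by CRT: x ≡ 11 (mod 19), x ≡ 55 (mod 67) ⇒ x ≡ 524 (mod 1273).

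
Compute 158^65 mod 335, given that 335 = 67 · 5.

Mod 67: 158 ≡ 24; 24^65 ≡ 14 (mod 67).
Mod 5: 158 ≡ 3; by Fermat, exponent reduces to 65 mod 4 = 1; 3^1 ≡ 3 (mod 5).
Combine by CRT: x ≡ 14 (mod 67), x ≡ 3 (mod 5) ⇒ x ≡ 148 (mod 335).

148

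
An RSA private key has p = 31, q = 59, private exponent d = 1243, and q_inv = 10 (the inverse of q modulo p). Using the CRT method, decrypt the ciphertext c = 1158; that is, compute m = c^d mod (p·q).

1509

d_p = d mod (p−1) = 1243 mod 30 = 13; d_q = d mod (q−1) = 25.
m₁ = c^(d_p) mod p: c ≡ 11 (mod 31), and 11^13 mod 31 = 21.
m₂ = c^(d_q) mod q: c ≡ 37 (mod 59), and 37^25 mod 59 = 34.
h = q_inv·(m₁ − m₂) mod p = 10·(21 − 34) mod 31 = 25.
m = m₂ + h·q = 34 + 25·59 = 1509.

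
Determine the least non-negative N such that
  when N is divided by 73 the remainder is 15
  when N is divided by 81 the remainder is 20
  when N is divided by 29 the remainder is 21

From N ≡ 15 (mod 73) write N = 15 + 73t. Substituting into N ≡ 20 (mod 81) gives 73t ≡ 5 (mod 81), and since 73⁻¹ ≡ 10 (mod 81), t ≡ 50. Hence N ≡ 15 + 73·50 = 3665 (mod 5913).
From N ≡ 3665 (mod 5913) write N = 3665 + 5913t. Substituting into N ≡ 21 (mod 29) gives 5913t ≡ 10 (mod 29), and since 26⁻¹ ≡ 19 (mod 29), t ≡ 16. Hence N ≡ 3665 + 5913·16 = 98273 (mod 171477).

98273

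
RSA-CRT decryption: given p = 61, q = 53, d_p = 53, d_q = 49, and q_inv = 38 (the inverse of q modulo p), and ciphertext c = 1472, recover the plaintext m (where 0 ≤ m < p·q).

m₁ = c^(d_p) mod p: c ≡ 8 (mod 61), and 8^53 mod 61 = 37.
m₂ = c^(d_q) mod q: c ≡ 41 (mod 53), and 41^49 mod 53 = 48.
h = q_inv·(m₁ − m₂) mod p = 38·(37 − 48) mod 61 = 9.
m = m₂ + h·q = 48 + 9·53 = 525.

525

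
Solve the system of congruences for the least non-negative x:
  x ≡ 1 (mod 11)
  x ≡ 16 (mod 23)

177

From x ≡ 1 (mod 11) write x = 1 + 11t. Substituting into x ≡ 16 (mod 23) gives 11t ≡ 15 (mod 23), and since 11⁻¹ ≡ 21 (mod 23), t ≡ 16. Hence x ≡ 1 + 11·16 = 177 (mod 253).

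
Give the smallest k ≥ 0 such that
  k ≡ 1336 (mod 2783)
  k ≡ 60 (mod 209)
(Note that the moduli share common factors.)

Combine the congruences pairwise.
gcd(2783, 209) = 11 and 11 | (60 − 1336), so the pair is consistent; merging gives k ≡ 18034 (mod 52877), where 52877 = lcm(2783, 209).
The solution is unique modulo lcm(2783, 209) = 52877.

18034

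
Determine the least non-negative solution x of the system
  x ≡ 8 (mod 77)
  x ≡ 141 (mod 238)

855

Combine the congruences pairwise.
gcd(77, 238) = 7 and 7 | (141 − 8), so the pair is consistent; merging gives x ≡ 855 (mod 2618), where 2618 = lcm(77, 238).
The solution is unique modulo lcm(77, 238) = 2618.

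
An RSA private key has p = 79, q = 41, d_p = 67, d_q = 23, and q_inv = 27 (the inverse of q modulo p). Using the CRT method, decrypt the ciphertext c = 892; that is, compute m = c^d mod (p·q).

1050

m₁ = c^(d_p) mod p: c ≡ 23 (mod 79), and 23^67 mod 79 = 23.
m₂ = c^(d_q) mod q: c ≡ 31 (mod 41), and 31^23 mod 41 = 25.
h = q_inv·(m₁ − m₂) mod p = 27·(23 − 25) mod 79 = 25.
m = m₂ + h·q = 25 + 25·41 = 1050.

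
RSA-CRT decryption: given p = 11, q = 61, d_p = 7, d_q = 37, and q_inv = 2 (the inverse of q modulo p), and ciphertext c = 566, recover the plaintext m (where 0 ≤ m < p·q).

641

m₁ = c^(d_p) mod p: c ≡ 5 (mod 11), and 5^7 mod 11 = 3.
m₂ = c^(d_q) mod q: c ≡ 17 (mod 61), and 17^37 mod 61 = 31.
h = q_inv·(m₁ − m₂) mod p = 2·(3 − 31) mod 11 = 10.
m = m₂ + h·q = 31 + 10·61 = 641.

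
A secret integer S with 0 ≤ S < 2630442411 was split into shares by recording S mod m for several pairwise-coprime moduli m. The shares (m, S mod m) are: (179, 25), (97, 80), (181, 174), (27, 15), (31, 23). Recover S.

From S ≡ 25 (mod 179) write S = 25 + 179t. Substituting into S ≡ 80 (mod 97) gives 179t ≡ 55 (mod 97), and since 82⁻¹ ≡ 84 (mod 97), t ≡ 61. Hence S ≡ 25 + 179·61 = 10944 (mod 17363).
From S ≡ 10944 (mod 17363) write S = 10944 + 17363t. Substituting into S ≡ 174 (mod 181) gives 17363t ≡ 90 (mod 181), and since 168⁻¹ ≡ 167 (mod 181), t ≡ 7. Hence S ≡ 10944 + 17363·7 = 132485 (mod 3142703).
From S ≡ 132485 (mod 3142703) write S = 132485 + 3142703t. Substituting into S ≡ 15 (mod 27) gives 3142703t ≡ 19 (mod 27), and since 11⁻¹ ≡ 5 (mod 27), t ≡ 14. Hence S ≡ 132485 + 3142703·14 = 44130327 (mod 84852981).
From S ≡ 44130327 (mod 84852981) write S = 44130327 + 84852981t. Substituting into S ≡ 23 (mod 31) gives 84852981t ≡ 25 (mod 31), and since 29⁻¹ ≡ 15 (mod 31), t ≡ 3. Hence S ≡ 44130327 + 84852981·3 = 298689270 (mod 2630442411).

298689270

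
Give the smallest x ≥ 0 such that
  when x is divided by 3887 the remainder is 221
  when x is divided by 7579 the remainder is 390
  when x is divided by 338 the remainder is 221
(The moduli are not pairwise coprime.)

4237051

gcd(3887, 7579) = 13 and 13 | (390 − 221), so the pair is consistent; merging gives x ≡ 1970930 (mod 2266121), where 2266121 = lcm(3887, 7579).
gcd(2266121, 338) = 169 and 169 | (221 − 1970930), so the pair is consistent; merging gives x ≡ 4237051 (mod 4532242), where 4532242 = lcm(2266121, 338).
The solution is unique modulo lcm(3887, 7579, 338) = 4532242.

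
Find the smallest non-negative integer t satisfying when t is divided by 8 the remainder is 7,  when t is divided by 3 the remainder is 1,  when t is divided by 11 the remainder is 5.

From t ≡ 7 (mod 8) write t = 7 + 8s. Substituting into t ≡ 1 (mod 3) gives 8s ≡ 0 (mod 3), and since 2⁻¹ ≡ 2 (mod 3), s ≡ 0. Hence t ≡ 7 + 8·0 = 7 (mod 24).
From t ≡ 7 (mod 24) write t = 7 + 24s. Substituting into t ≡ 5 (mod 11) gives 24s ≡ 9 (mod 11), and since 2⁻¹ ≡ 6 (mod 11), s ≡ 10. Hence t ≡ 7 + 24·10 = 247 (mod 264).

247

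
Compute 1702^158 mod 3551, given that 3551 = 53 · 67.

Mod 53: 1702 ≡ 6; by Fermat, exponent reduces to 158 mod 52 = 2; 6^2 ≡ 36 (mod 53).
Mod 67: 1702 ≡ 27; by Fermat, exponent reduces to 158 mod 66 = 26; 27^26 ≡ 64 (mod 67).
Combine by CRT: x ≡ 36 (mod 53), x ≡ 64 (mod 67) ⇒ x ≡ 3481 (mod 3551).

3481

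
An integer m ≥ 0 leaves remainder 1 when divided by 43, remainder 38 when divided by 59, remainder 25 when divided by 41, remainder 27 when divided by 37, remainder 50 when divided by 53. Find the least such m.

149370692

The moduli are pairwise coprime; N = 43·59·41·37·53 = 203977337.
N/43 = 4743659; 4743659 ≡ 28 (mod 43); 28·20 ≡ 1, so inverse 20.
N/59 = 3457243; 3457243 ≡ 20 (mod 59); 20·3 ≡ 1, so inverse 3.
N/41 = 4975057; 4975057 ≡ 35 (mod 41); 35·34 ≡ 1, so inverse 34.
N/37 = 5512901; 5512901 ≡ 12 (mod 37); 12·34 ≡ 1, so inverse 34.
N/53 = 3848629; 3848629 ≡ 34 (mod 53); 34·39 ≡ 1, so inverse 39.
m ≡ 1·4743659·20 + 38·3457243·3 + 25·4975057·34 + 27·5512901·34 + 50·3848629·39 = 17283467000.
17283467000 mod 203977337 = 149370692.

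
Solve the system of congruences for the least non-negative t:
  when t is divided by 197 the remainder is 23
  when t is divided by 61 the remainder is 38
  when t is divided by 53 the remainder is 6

The moduli are pairwise coprime; N = 197·61·53 = 636901.
N/197 = 3233; 3233 ≡ 81 (mod 197); 81·90 ≡ 1, so inverse 90.
N/61 = 10441; 10441 ≡ 10 (mod 61); 10·55 ≡ 1, so inverse 55.
N/53 = 12017; 12017 ≡ 39 (mod 53); 39·34 ≡ 1, so inverse 34.
t ≡ 23·3233·90 + 38·10441·55 + 6·12017·34 = 30965468.
30965468 mod 636901 = 394220.

394220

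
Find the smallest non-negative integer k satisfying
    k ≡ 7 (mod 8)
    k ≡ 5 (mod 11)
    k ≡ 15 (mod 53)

863

From k ≡ 7 (mod 8) write k = 7 + 8t. Substituting into k ≡ 5 (mod 11) gives 8t ≡ 9 (mod 11), and since 8⁻¹ ≡ 7 (mod 11), t ≡ 8. Hence k ≡ 7 + 8·8 = 71 (mod 88).
From k ≡ 71 (mod 88) write k = 71 + 88t. Substituting into k ≡ 15 (mod 53) gives 88t ≡ 50 (mod 53), and since 35⁻¹ ≡ 50 (mod 53), t ≡ 9. Hence k ≡ 71 + 88·9 = 863 (mod 4664).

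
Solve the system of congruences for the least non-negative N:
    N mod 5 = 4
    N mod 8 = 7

39

Combine the congruences pairwise.
From N ≡ 4 (mod 5) write N = 4 + 5t. Substituting into N ≡ 7 (mod 8) gives 5t ≡ 3 (mod 8), and since 5⁻¹ ≡ 5 (mod 8), t ≡ 7. Hence N ≡ 4 + 5·7 = 39 (mod 40).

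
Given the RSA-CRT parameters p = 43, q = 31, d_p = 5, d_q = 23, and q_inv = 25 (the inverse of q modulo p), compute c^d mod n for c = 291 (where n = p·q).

m₁ = c^(d_p) mod p: c ≡ 33 (mod 43), and 33^5 mod 43 = 18.
m₂ = c^(d_q) mod q: c ≡ 12 (mod 31), and 12^23 mod 31 = 22.
h = q_inv·(m₁ − m₂) mod p = 25·(18 − 22) mod 43 = 29.
m = m₂ + h·q = 22 + 29·31 = 921.

921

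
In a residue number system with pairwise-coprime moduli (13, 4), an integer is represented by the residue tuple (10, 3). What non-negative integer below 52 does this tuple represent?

Combine the congruences pairwise.
From x ≡ 10 (mod 13) write x = 10 + 13t. Substituting into x ≡ 3 (mod 4) gives 13t ≡ 1 (mod 4), and since 1⁻¹ ≡ 1 (mod 4), t ≡ 1. Hence x ≡ 10 + 13·1 = 23 (mod 52).

23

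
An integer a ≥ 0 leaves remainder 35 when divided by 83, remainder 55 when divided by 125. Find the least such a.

From a ≡ 35 (mod 83) write a = 35 + 83t. Substituting into a ≡ 55 (mod 125) gives 83t ≡ 20 (mod 125), and since 83⁻¹ ≡ 122 (mod 125), t ≡ 65. Hence a ≡ 35 + 83·65 = 5430 (mod 10375).

5430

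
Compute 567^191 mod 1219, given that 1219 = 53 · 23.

918

Mod 53: 567 ≡ 37; by Fermat, exponent reduces to 191 mod 52 = 35; 37^35 ≡ 17 (mod 53).
Mod 23: 567 ≡ 15; by Fermat, exponent reduces to 191 mod 22 = 15; 15^15 ≡ 21 (mod 23).
Combine by CRT: x ≡ 17 (mod 53), x ≡ 21 (mod 23) ⇒ x ≡ 918 (mod 1219).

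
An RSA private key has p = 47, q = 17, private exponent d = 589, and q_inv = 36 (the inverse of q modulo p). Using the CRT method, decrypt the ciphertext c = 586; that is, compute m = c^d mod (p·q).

587

d_p = d mod (p−1) = 589 mod 46 = 37; d_q = d mod (q−1) = 13.
m₁ = c^(d_p) mod p: c ≡ 22 (mod 47), and 22^37 mod 47 = 23.
m₂ = c^(d_q) mod q: c ≡ 8 (mod 17), and 8^13 mod 17 = 9.
h = q_inv·(m₁ − m₂) mod p = 36·(23 − 9) mod 47 = 34.
m = m₂ + h·q = 9 + 34·17 = 587.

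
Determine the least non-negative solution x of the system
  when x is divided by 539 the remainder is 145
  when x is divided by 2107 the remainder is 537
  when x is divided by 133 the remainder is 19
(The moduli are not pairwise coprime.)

Combine the congruences pairwise.
gcd(539, 2107) = 49 and 49 | (537 − 145), so the pair is consistent; merging gives x ≡ 17393 (mod 23177), where 23177 = lcm(539, 2107).
gcd(23177, 133) = 7 and 7 | (19 − 17393), so the pair is consistent; merging gives x ≡ 225986 (mod 440363), where 440363 = lcm(23177, 133).
The solution is unique modulo lcm(539, 2107, 133) = 440363.

225986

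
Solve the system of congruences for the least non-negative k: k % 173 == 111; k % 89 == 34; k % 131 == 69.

1948956

From k ≡ 111 (mod 173) write k = 111 + 173t. Substituting into k ≡ 34 (mod 89) gives 173t ≡ 12 (mod 89), and since 84⁻¹ ≡ 71 (mod 89), t ≡ 51. Hence k ≡ 111 + 173·51 = 8934 (mod 15397).
From k ≡ 8934 (mod 15397) write k = 8934 + 15397t. Substituting into k ≡ 69 (mod 131) gives 15397t ≡ 43 (mod 131), and since 70⁻¹ ≡ 73 (mod 131), t ≡ 126. Hence k ≡ 8934 + 15397·126 = 1948956 (mod 2017007).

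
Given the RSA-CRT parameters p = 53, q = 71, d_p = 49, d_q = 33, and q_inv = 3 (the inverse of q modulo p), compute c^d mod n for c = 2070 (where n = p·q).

m₁ = c^(d_p) mod p: c ≡ 3 (mod 53), and 3^49 mod 53 = 2.
m₂ = c^(d_q) mod q: c ≡ 11 (mod 71), and 11^33 mod 71 = 44.
h = q_inv·(m₁ − m₂) mod p = 3·(2 − 44) mod 53 = 33.
m = m₂ + h·q = 44 + 33·71 = 2387.

2387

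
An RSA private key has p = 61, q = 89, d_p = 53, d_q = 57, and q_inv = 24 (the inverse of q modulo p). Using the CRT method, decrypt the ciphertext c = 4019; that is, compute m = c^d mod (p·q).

3250

m₁ = c^(d_p) mod p: c ≡ 54 (mod 61), and 54^53 mod 61 = 17.
m₂ = c^(d_q) mod q: c ≡ 14 (mod 89), and 14^57 mod 89 = 46.
h = q_inv·(m₁ − m₂) mod p = 24·(17 − 46) mod 61 = 36.
m = m₂ + h·q = 46 + 36·89 = 3250.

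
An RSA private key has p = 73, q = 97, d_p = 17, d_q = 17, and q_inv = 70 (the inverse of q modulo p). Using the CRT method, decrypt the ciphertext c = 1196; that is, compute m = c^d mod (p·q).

4321

m₁ = c^(d_p) mod p: c ≡ 28 (mod 73), and 28^17 mod 73 = 14.
m₂ = c^(d_q) mod q: c ≡ 32 (mod 97), and 32^17 mod 97 = 53.
h = q_inv·(m₁ − m₂) mod p = 70·(14 − 53) mod 73 = 44.
m = m₂ + h·q = 53 + 44·97 = 4321.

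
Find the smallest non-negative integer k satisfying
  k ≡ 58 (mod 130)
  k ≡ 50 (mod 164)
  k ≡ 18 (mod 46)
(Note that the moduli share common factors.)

gcd(130, 164) = 2 and 2 | (50 − 58), so the pair is consistent; merging gives k ≡ 4478 (mod 10660), where 10660 = lcm(130, 164).
gcd(10660, 46) = 2 and 2 | (18 − 4478), so the pair is consistent; merging gives k ≡ 207018 (mod 245180), where 245180 = lcm(10660, 46).
The solution is unique modulo lcm(130, 164, 46) = 245180.

207018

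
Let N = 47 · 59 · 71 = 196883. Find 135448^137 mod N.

114202

Mod 47: 135448 ≡ 41; by Fermat, exponent reduces to 137 mod 46 = 45; 41^45 ≡ 39 (mod 47).
Mod 59: 135448 ≡ 43; by Fermat, exponent reduces to 137 mod 58 = 21; 43^21 ≡ 37 (mod 59).
Mod 71: 135448 ≡ 51; by Fermat, exponent reduces to 137 mod 70 = 67; 51^67 ≡ 34 (mod 71).
Combine by CRT: x ≡ 39 (mod 47), x ≡ 37 (mod 59), x ≡ 34 (mod 71) ⇒ x ≡ 114202 (mod 196883).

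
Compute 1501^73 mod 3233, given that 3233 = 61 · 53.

587

Mod 61: 1501 ≡ 37; by Fermat, exponent reduces to 73 mod 60 = 13; 37^13 ≡ 38 (mod 61).
Mod 53: 1501 ≡ 17; by Fermat, exponent reduces to 73 mod 52 = 21; 17^21 ≡ 4 (mod 53).
Combine by CRT: x ≡ 38 (mod 61), x ≡ 4 (mod 53) ⇒ x ≡ 587 (mod 3233).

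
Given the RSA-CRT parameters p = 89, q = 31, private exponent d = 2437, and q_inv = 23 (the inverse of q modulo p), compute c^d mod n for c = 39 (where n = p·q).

2203

d_p = d mod (p−1) = 2437 mod 88 = 61; d_q = d mod (q−1) = 7.
m₁ = c^(d_p) mod p: c ≡ 39 (mod 89), and 39^61 mod 89 = 67.
m₂ = c^(d_q) mod q: c ≡ 8 (mod 31), and 8^7 mod 31 = 2.
h = q_inv·(m₁ − m₂) mod p = 23·(67 − 2) mod 89 = 71.
m = m₂ + h·q = 2 + 71·31 = 2203.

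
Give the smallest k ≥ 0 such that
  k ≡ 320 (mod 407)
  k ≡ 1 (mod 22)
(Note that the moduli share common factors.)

727

gcd(407, 22) = 11 and 11 | (1 − 320), so the pair is consistent; merging gives k ≡ 727 (mod 814), where 814 = lcm(407, 22).
The solution is unique modulo lcm(407, 22) = 814.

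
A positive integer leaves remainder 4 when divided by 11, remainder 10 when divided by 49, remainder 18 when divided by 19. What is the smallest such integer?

2754

From n ≡ 4 (mod 11) write n = 4 + 11t. Substituting into n ≡ 10 (mod 49) gives 11t ≡ 6 (mod 49), and since 11⁻¹ ≡ 9 (mod 49), t ≡ 5. Hence n ≡ 4 + 11·5 = 59 (mod 539).
From n ≡ 59 (mod 539) write n = 59 + 539t. Substituting into n ≡ 18 (mod 19) gives 539t ≡ 16 (mod 19), and since 7⁻¹ ≡ 11 (mod 19), t ≡ 5. Hence n ≡ 59 + 539·5 = 2754 (mod 10241).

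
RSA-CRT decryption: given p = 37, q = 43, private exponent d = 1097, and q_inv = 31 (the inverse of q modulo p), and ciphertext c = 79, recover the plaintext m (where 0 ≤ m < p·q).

651

d_p = d mod (p−1) = 1097 mod 36 = 17; d_q = d mod (q−1) = 5.
m₁ = c^(d_p) mod p: c ≡ 5 (mod 37), and 5^17 mod 37 = 22.
m₂ = c^(d_q) mod q: c ≡ 36 (mod 43), and 36^5 mod 43 = 6.
h = q_inv·(m₁ − m₂) mod p = 31·(22 − 6) mod 37 = 15.
m = m₂ + h·q = 6 + 15·43 = 651.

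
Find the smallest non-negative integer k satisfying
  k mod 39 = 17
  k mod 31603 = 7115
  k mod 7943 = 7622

gcd(39, 31603) = 13 and 13 | (7115 − 17), so the pair is consistent; merging gives k ≡ 7115 (mod 94809), where 94809 = lcm(39, 31603).
gcd(94809, 7943) = 169 and 169 | (7622 − 7115), so the pair is consistent; merging gives k ≡ 4368329 (mod 4456023), where 4456023 = lcm(94809, 7943).
The solution is unique modulo lcm(39, 31603, 7943) = 4456023.

4368329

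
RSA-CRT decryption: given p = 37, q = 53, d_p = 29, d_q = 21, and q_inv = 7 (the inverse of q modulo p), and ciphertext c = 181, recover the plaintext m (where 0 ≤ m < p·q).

m₁ = c^(d_p) mod p: c ≡ 33 (mod 37), and 33^29 mod 37 = 16.
m₂ = c^(d_q) mod q: c ≡ 22 (mod 53), and 22^21 mod 53 = 50.
h = q_inv·(m₁ − m₂) mod p = 7·(16 − 50) mod 37 = 21.
m = m₂ + h·q = 50 + 21·53 = 1163.

1163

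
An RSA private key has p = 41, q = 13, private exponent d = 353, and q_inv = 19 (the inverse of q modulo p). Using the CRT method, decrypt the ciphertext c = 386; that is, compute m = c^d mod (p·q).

d_p = d mod (p−1) = 353 mod 40 = 33; d_q = d mod (q−1) = 5.
m₁ = c^(d_p) mod p: c ≡ 17 (mod 41), and 17^33 mod 41 = 19.
m₂ = c^(d_q) mod q: c ≡ 9 (mod 13), and 9^5 mod 13 = 3.
h = q_inv·(m₁ − m₂) mod p = 19·(19 − 3) mod 41 = 17.
m = m₂ + h·q = 3 + 17·13 = 224.

224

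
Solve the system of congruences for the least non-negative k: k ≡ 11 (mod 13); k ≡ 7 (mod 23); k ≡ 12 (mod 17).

4262

From k ≡ 11 (mod 13) write k = 11 + 13t. Substituting into k ≡ 7 (mod 23) gives 13t ≡ 19 (mod 23), and since 13⁻¹ ≡ 16 (mod 23), t ≡ 5. Hence k ≡ 11 + 13·5 = 76 (mod 299).
From k ≡ 76 (mod 299) write k = 76 + 299t. Substituting into k ≡ 12 (mod 17) gives 299t ≡ 4 (mod 17), and since 10⁻¹ ≡ 12 (mod 17), t ≡ 14. Hence k ≡ 76 + 299·14 = 4262 (mod 5083).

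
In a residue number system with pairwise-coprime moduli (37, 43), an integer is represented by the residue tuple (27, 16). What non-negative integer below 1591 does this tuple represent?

From x ≡ 27 (mod 37) write x = 27 + 37t. Substituting into x ≡ 16 (mod 43) gives 37t ≡ 32 (mod 43), and since 37⁻¹ ≡ 7 (mod 43), t ≡ 9. Hence x ≡ 27 + 37·9 = 360 (mod 1591).

360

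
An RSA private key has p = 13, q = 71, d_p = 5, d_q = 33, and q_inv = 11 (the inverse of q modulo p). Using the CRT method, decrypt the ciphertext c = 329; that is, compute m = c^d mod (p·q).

m₁ = c^(d_p) mod p: c ≡ 4 (mod 13), and 4^5 mod 13 = 10.
m₂ = c^(d_q) mod q: c ≡ 45 (mod 71), and 45^33 mod 71 = 48.
h = q_inv·(m₁ − m₂) mod p = 11·(10 − 48) mod 13 = 11.
m = m₂ + h·q = 48 + 11·71 = 829.

829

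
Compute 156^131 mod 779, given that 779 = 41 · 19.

131

Mod 41: 156 ≡ 33; by Fermat, exponent reduces to 131 mod 40 = 11; 33^11 ≡ 8 (mod 41).
Mod 19: 156 ≡ 4; by Fermat, exponent reduces to 131 mod 18 = 5; 4^5 ≡ 17 (mod 19).
Combine by CRT: x ≡ 8 (mod 41), x ≡ 17 (mod 19) ⇒ x ≡ 131 (mod 779).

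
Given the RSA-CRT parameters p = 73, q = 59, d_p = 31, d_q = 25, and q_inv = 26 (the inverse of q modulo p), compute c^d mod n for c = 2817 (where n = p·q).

2694

m₁ = c^(d_p) mod p: c ≡ 43 (mod 73), and 43^31 mod 73 = 66.
m₂ = c^(d_q) mod q: c ≡ 44 (mod 59), and 44^25 mod 59 = 39.
h = q_inv·(m₁ − m₂) mod p = 26·(66 − 39) mod 73 = 45.
m = m₂ + h·q = 39 + 45·59 = 2694.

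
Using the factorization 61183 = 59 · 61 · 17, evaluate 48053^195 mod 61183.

243

Mod 59: 48053 ≡ 27; by Fermat, exponent reduces to 195 mod 58 = 21; 27^21 ≡ 7 (mod 59).
Mod 61: 48053 ≡ 46; by Fermat, exponent reduces to 195 mod 60 = 15; 46^15 ≡ 60 (mod 61).
Mod 17: 48053 ≡ 11; by Fermat, exponent reduces to 195 mod 16 = 3; 11^3 ≡ 5 (mod 17).
Combine by CRT: x ≡ 7 (mod 59), x ≡ 60 (mod 61), x ≡ 5 (mod 17) ⇒ x ≡ 243 (mod 61183).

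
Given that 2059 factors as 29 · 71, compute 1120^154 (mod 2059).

Mod 29: 1120 ≡ 18; by Fermat, exponent reduces to 154 mod 28 = 14; 18^14 ≡ 28 (mod 29).
Mod 71: 1120 ≡ 55; by Fermat, exponent reduces to 154 mod 70 = 14; 55^14 ≡ 25 (mod 71).
Combine by CRT: x ≡ 28 (mod 29), x ≡ 25 (mod 71) ⇒ x ≡ 1942 (mod 2059).

1942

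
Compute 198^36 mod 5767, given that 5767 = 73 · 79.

Mod 73: 198 ≡ 52; 52^36 ≡ 72 (mod 73).
Mod 79: 198 ≡ 40; 40^36 ≡ 8 (mod 79).
Combine by CRT: x ≡ 72 (mod 73), x ≡ 8 (mod 79) ⇒ x ≡ 2773 (mod 5767).

2773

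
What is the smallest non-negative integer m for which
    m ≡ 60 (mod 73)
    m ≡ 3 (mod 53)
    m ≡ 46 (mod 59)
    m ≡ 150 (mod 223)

From m ≡ 60 (mod 73) write m = 60 + 73t. Substituting into m ≡ 3 (mod 53) gives 73t ≡ 49 (mod 53), and since 20⁻¹ ≡ 8 (mod 53), t ≡ 21. Hence m ≡ 60 + 73·21 = 1593 (mod 3869).
From m ≡ 1593 (mod 3869) write m = 1593 + 3869t. Substituting into m ≡ 46 (mod 59) gives 3869t ≡ 46 (mod 59), and since 34⁻¹ ≡ 33 (mod 59), t ≡ 43. Hence m ≡ 1593 + 3869·43 = 167960 (mod 228271).
From m ≡ 167960 (mod 228271) write m = 167960 + 228271t. Substituting into m ≡ 150 (mod 223) gives 228271t ≡ 109 (mod 223), and since 142⁻¹ ≡ 11 (mod 223), t ≡ 84. Hence m ≡ 167960 + 228271·84 = 19342724 (mod 50904433).

19342724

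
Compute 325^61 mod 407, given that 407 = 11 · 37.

Mod 11: 325 ≡ 6; by Fermat, exponent reduces to 61 mod 10 = 1; 6^1 ≡ 6 (mod 11).
Mod 37: 325 ≡ 29; by Fermat, exponent reduces to 61 mod 36 = 25; 29^25 ≡ 29 (mod 37).
Combine by CRT: x ≡ 6 (mod 11), x ≡ 29 (mod 37) ⇒ x ≡ 325 (mod 407).

325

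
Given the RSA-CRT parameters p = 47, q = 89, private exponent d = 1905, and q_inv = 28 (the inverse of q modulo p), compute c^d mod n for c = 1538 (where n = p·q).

354

d_p = d mod (p−1) = 1905 mod 46 = 19; d_q = d mod (q−1) = 57.
m₁ = c^(d_p) mod p: c ≡ 34 (mod 47), and 34^19 mod 47 = 25.
m₂ = c^(d_q) mod q: c ≡ 25 (mod 89), and 25^57 mod 89 = 87.
h = q_inv·(m₁ − m₂) mod p = 28·(25 − 87) mod 47 = 3.
m = m₂ + h·q = 87 + 3·89 = 354.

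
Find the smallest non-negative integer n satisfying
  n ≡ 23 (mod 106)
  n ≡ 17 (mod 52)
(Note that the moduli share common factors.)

2461

gcd(106, 52) = 2 and 2 | (17 − 23), so the pair is consistent; merging gives n ≡ 2461 (mod 2756), where 2756 = lcm(106, 52).
The solution is unique modulo lcm(106, 52) = 2756.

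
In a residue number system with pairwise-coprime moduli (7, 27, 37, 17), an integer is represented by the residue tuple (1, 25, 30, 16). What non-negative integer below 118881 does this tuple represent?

94417

Combine the congruences pairwise.
From x ≡ 1 (mod 7) write x = 1 + 7t. Substituting into x ≡ 25 (mod 27) gives 7t ≡ 24 (mod 27), and since 7⁻¹ ≡ 4 (mod 27), t ≡ 15. Hence x ≡ 1 + 7·15 = 106 (mod 189).
From x ≡ 106 (mod 189) write x = 106 + 189t. Substituting into x ≡ 30 (mod 37) gives 189t ≡ 35 (mod 37), and since 4⁻¹ ≡ 28 (mod 37), t ≡ 18. Hence x ≡ 106 + 189·18 = 3508 (mod 6993).
From x ≡ 3508 (mod 6993) write x = 3508 + 6993t. Substituting into x ≡ 16 (mod 17) gives 6993t ≡ 10 (mod 17), and since 6⁻¹ ≡ 3 (mod 17), t ≡ 13. Hence x ≡ 3508 + 6993·13 = 94417 (mod 118881).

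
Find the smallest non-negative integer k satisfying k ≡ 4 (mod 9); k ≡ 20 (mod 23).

Combine the congruences pairwise.
From k ≡ 4 (mod 9) write k = 4 + 9t. Substituting into k ≡ 20 (mod 23) gives 9t ≡ 16 (mod 23), and since 9⁻¹ ≡ 18 (mod 23), t ≡ 12. Hence k ≡ 4 + 9·12 = 112 (mod 207).

112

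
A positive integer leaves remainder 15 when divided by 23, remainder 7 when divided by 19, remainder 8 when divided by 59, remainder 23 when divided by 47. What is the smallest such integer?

Combine the congruences pairwise.
From m ≡ 15 (mod 23) write m = 15 + 23t. Substituting into m ≡ 7 (mod 19) gives 23t ≡ 11 (mod 19), and since 4⁻¹ ≡ 5 (mod 19), t ≡ 17. Hence m ≡ 15 + 23·17 = 406 (mod 437).
From m ≡ 406 (mod 437) write m = 406 + 437t. Substituting into m ≡ 8 (mod 59) gives 437t ≡ 15 (mod 59), and since 24⁻¹ ≡ 32 (mod 59), t ≡ 8. Hence m ≡ 406 + 437·8 = 3902 (mod 25783).
From m ≡ 3902 (mod 25783) write m = 3902 + 25783t. Substituting into m ≡ 23 (mod 47) gives 25783t ≡ 22 (mod 47), and since 27⁻¹ ≡ 7 (mod 47), t ≡ 13. Hence m ≡ 3902 + 25783·13 = 339081 (mod 1211801).

339081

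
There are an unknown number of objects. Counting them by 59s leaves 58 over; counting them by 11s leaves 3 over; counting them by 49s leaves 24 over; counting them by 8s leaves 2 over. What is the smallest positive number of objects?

The moduli are pairwise coprime; M = 59·11·49·8 = 254408.
M/59 = 4312; 4312 ≡ 5 (mod 59); 5·12 ≡ 1, so inverse 12.
M/11 = 23128; 23128 ≡ 6 (mod 11); 6·2 ≡ 1, so inverse 2.
M/49 = 5192; 5192 ≡ 47 (mod 49); 47·24 ≡ 1, so inverse 24.
M/8 = 31801; 31801 ≡ 1 (mod 8), inverse 1.
N ≡ 58·4312·12 + 3·23128·2 + 24·5192·24 + 2·31801·1 = 6194114.
6194114 mod 254408 = 88322.

88322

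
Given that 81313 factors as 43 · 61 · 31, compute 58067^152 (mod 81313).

Mod 43: 58067 ≡ 17; by Fermat, exponent reduces to 152 mod 42 = 26; 17^26 ≡ 40 (mod 43).
Mod 61: 58067 ≡ 56; by Fermat, exponent reduces to 152 mod 60 = 32; 56^32 ≡ 25 (mod 61).
Mod 31: 58067 ≡ 4; by Fermat, exponent reduces to 152 mod 30 = 2; 4^2 ≡ 16 (mod 31).
Combine by CRT: x ≡ 40 (mod 43), x ≡ 25 (mod 61), x ≡ 16 (mod 31) ⇒ x ≡ 34612 (mod 81313).

34612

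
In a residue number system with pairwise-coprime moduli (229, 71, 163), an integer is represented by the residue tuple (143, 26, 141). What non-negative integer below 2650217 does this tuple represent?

Combine the congruences pairwise.
From x ≡ 143 (mod 229) write x = 143 + 229t. Substituting into x ≡ 26 (mod 71) gives 229t ≡ 25 (mod 71), and since 16⁻¹ ≡ 40 (mod 71), t ≡ 6. Hence x ≡ 143 + 229·6 = 1517 (mod 16259).
From x ≡ 1517 (mod 16259) write x = 1517 + 16259t. Substituting into x ≡ 141 (mod 163) gives 16259t ≡ 91 (mod 163), and since 122⁻¹ ≡ 159 (mod 163), t ≡ 125. Hence x ≡ 1517 + 16259·125 = 2033892 (mod 2650217).

2033892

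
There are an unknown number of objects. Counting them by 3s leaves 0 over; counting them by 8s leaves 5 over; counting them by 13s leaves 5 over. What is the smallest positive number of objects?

The moduli are pairwise coprime; M = 3·8·13 = 312.
M/3 = 104; 104 ≡ 2 (mod 3); 2·2 ≡ 1, so inverse 2.
M/8 = 39; 39 ≡ 7 (mod 8); 7·7 ≡ 1, so inverse 7.
M/13 = 24; 24 ≡ 11 (mod 13); 11·6 ≡ 1, so inverse 6.
N ≡ 0·104·2 + 5·39·7 + 5·24·6 = 2085.
2085 mod 312 = 213.

213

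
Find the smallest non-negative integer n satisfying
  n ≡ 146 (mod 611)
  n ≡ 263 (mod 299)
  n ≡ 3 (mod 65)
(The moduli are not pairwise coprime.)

19698

Combine the congruences pairwise.
gcd(611, 299) = 13 and 13 | (263 − 146), so the pair is consistent; merging gives n ≡ 5645 (mod 14053), where 14053 = lcm(611, 299).
gcd(14053, 65) = 13 and 13 | (3 − 5645), so the pair is consistent; merging gives n ≡ 19698 (mod 70265), where 70265 = lcm(14053, 65).
The solution is unique modulo lcm(611, 299, 65) = 70265.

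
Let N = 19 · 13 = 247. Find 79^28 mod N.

Mod 19: 79 ≡ 3; by Fermat, exponent reduces to 28 mod 18 = 10; 3^10 ≡ 16 (mod 19).
Mod 13: 79 ≡ 1; by Fermat, exponent reduces to 28 mod 12 = 4; 1^4 ≡ 1 (mod 13).
Combine by CRT: x ≡ 16 (mod 19), x ≡ 1 (mod 13) ⇒ x ≡ 92 (mod 247).

92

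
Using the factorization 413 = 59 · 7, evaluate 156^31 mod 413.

Mod 59: 156 ≡ 38; 38^31 ≡ 31 (mod 59).
Mod 7: 156 ≡ 2; by Fermat, exponent reduces to 31 mod 6 = 1; 2^1 ≡ 2 (mod 7).
Combine by CRT: x ≡ 31 (mod 59), x ≡ 2 (mod 7) ⇒ x ≡ 149 (mod 413).

149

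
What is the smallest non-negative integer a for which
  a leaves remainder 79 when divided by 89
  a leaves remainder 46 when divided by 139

Combine the congruences pairwise.
From a ≡ 79 (mod 89) write a = 79 + 89t. Substituting into a ≡ 46 (mod 139) gives 89t ≡ 106 (mod 139), and since 89⁻¹ ≡ 25 (mod 139), t ≡ 9. Hence a ≡ 79 + 89·9 = 880 (mod 12371).

880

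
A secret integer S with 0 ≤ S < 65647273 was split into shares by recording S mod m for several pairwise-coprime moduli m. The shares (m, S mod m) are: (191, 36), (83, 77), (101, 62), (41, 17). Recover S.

The moduli are pairwise coprime; N = 191·83·101·41 = 65647273.
N/191 = 343703; 343703 ≡ 94 (mod 191); 94·63 ≡ 1, so inverse 63.
N/83 = 790931; 790931 ≡ 24 (mod 83); 24·45 ≡ 1, so inverse 45.
N/101 = 649973; 649973 ≡ 38 (mod 101); 38·8 ≡ 1, so inverse 8.
N/41 = 1601153; 1601153 ≡ 21 (mod 41); 21·2 ≡ 1, so inverse 2.
S ≡ 36·343703·63 + 77·790931·45 + 62·649973·8 + 17·1601153·2 = 3896920129.
3896920129 mod 65647273 = 23731022.

23731022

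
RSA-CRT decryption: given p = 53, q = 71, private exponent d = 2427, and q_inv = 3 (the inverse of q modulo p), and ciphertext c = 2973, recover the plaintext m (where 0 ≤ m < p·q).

d_p = d mod (p−1) = 2427 mod 52 = 35; d_q = d mod (q−1) = 47.
m₁ = c^(d_p) mod p: c ≡ 5 (mod 53), and 5^35 mod 53 = 31.
m₂ = c^(d_q) mod q: c ≡ 62 (mod 71), and 62^47 mod 71 = 35.
h = q_inv·(m₁ − m₂) mod p = 3·(31 − 35) mod 53 = 41.
m = m₂ + h·q = 35 + 41·71 = 2946.

2946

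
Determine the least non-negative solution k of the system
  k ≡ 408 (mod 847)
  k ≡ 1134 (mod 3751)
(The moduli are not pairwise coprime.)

Combine the congruences pairwise.
gcd(847, 3751) = 121 and 121 | (1134 − 408), so the pair is consistent; merging gives k ≡ 19889 (mod 26257), where 26257 = lcm(847, 3751).
The solution is unique modulo lcm(847, 3751) = 26257.

19889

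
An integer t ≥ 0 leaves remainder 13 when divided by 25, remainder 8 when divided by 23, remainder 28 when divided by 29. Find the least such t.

7713

From t ≡ 13 (mod 25) write t = 13 + 25s. Substituting into t ≡ 8 (mod 23) gives 25s ≡ 18 (mod 23), and since 2⁻¹ ≡ 12 (mod 23), s ≡ 9. Hence t ≡ 13 + 25·9 = 238 (mod 575).
From t ≡ 238 (mod 575) write t = 238 + 575s. Substituting into t ≡ 28 (mod 29) gives 575s ≡ 22 (mod 29), and since 24⁻¹ ≡ 23 (mod 29), s ≡ 13. Hence t ≡ 238 + 575·13 = 7713 (mod 16675).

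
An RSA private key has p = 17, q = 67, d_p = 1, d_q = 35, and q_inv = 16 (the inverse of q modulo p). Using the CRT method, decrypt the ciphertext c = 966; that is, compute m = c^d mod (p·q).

422

m₁ = c^(d_p) mod p: c ≡ 14 (mod 17), and 14^1 mod 17 = 14.
m₂ = c^(d_q) mod q: c ≡ 28 (mod 67), and 28^35 mod 67 = 20.
h = q_inv·(m₁ − m₂) mod p = 16·(14 − 20) mod 17 = 6.
m = m₂ + h·q = 20 + 6·67 = 422.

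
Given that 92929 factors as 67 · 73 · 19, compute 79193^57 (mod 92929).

Mod 67: 79193 ≡ 66; 66^57 ≡ 66 (mod 67).
Mod 73: 79193 ≡ 61; 61^57 ≡ 49 (mod 73).
Mod 19: 79193 ≡ 1; by Fermat, exponent reduces to 57 mod 18 = 3; 1^3 ≡ 1 (mod 19).
Combine by CRT: x ≡ 66 (mod 67), x ≡ 49 (mod 73), x ≡ 1 (mod 19) ⇒ x ≡ 20635 (mod 92929).

20635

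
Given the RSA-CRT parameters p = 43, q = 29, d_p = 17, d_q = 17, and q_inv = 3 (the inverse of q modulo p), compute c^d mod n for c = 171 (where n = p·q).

m₁ = c^(d_p) mod p: c ≡ 42 (mod 43), and 42^17 mod 43 = 42.
m₂ = c^(d_q) mod q: c ≡ 26 (mod 29), and 26^17 mod 29 = 27.
h = q_inv·(m₁ − m₂) mod p = 3·(42 − 27) mod 43 = 2.
m = m₂ + h·q = 27 + 2·29 = 85.

85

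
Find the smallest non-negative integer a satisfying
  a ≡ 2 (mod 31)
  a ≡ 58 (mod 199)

From a ≡ 2 (mod 31) write a = 2 + 31t. Substituting into a ≡ 58 (mod 199) gives 31t ≡ 56 (mod 199), and since 31⁻¹ ≡ 122 (mod 199), t ≡ 66. Hence a ≡ 2 + 31·66 = 2048 (mod 6169).

2048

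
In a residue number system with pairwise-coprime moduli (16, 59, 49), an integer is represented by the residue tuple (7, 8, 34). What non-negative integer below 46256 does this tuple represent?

39479

The moduli are pairwise coprime; N = 16·59·49 = 46256.
N/16 = 2891; 2891 ≡ 11 (mod 16); 11·3 ≡ 1, so inverse 3.
N/59 = 784; 784 ≡ 17 (mod 59); 17·7 ≡ 1, so inverse 7.
N/49 = 944; 944 ≡ 13 (mod 49); 13·34 ≡ 1, so inverse 34.
x ≡ 7·2891·3 + 8·784·7 + 34·944·34 = 1195879.
1195879 mod 46256 = 39479.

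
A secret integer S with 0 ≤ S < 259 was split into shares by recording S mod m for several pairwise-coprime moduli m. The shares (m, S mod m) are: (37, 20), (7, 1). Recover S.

57

From S ≡ 20 (mod 37) write S = 20 + 37t. Substituting into S ≡ 1 (mod 7) gives 37t ≡ 2 (mod 7), and since 2⁻¹ ≡ 4 (mod 7), t ≡ 1. Hence S ≡ 20 + 37·1 = 57 (mod 259).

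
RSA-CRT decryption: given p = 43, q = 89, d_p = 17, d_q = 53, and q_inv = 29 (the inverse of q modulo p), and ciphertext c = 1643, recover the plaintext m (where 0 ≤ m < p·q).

1536

m₁ = c^(d_p) mod p: c ≡ 9 (mod 43), and 9^17 mod 43 = 31.
m₂ = c^(d_q) mod q: c ≡ 41 (mod 89), and 41^53 mod 89 = 23.
h = q_inv·(m₁ − m₂) mod p = 29·(31 − 23) mod 43 = 17.
m = m₂ + h·q = 23 + 17·89 = 1536.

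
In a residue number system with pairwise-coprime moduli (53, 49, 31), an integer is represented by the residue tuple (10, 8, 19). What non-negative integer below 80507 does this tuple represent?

55819

The moduli are pairwise coprime; N = 53·49·31 = 80507.
N/53 = 1519; 1519 ≡ 35 (mod 53); 35·50 ≡ 1, so inverse 50.
N/49 = 1643; 1643 ≡ 26 (mod 49); 26·17 ≡ 1, so inverse 17.
N/31 = 2597; 2597 ≡ 24 (mod 31); 24·22 ≡ 1, so inverse 22.
x ≡ 10·1519·50 + 8·1643·17 + 19·2597·22 = 2068494.
2068494 mod 80507 = 55819.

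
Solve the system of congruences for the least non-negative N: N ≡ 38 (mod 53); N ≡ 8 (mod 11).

From N ≡ 38 (mod 53) write N = 38 + 53t. Substituting into N ≡ 8 (mod 11) gives 53t ≡ 3 (mod 11), and since 9⁻¹ ≡ 5 (mod 11), t ≡ 4. Hence N ≡ 38 + 53·4 = 250 (mod 583).

250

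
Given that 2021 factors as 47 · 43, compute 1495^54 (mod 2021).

408

Mod 47: 1495 ≡ 38; by Fermat, exponent reduces to 54 mod 46 = 8; 38^8 ≡ 32 (mod 47).
Mod 43: 1495 ≡ 33; by Fermat, exponent reduces to 54 mod 42 = 12; 33^12 ≡ 21 (mod 43).
Combine by CRT: x ≡ 32 (mod 47), x ≡ 21 (mod 43) ⇒ x ≡ 408 (mod 2021).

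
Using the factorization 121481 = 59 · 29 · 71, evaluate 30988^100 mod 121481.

78556

Mod 59: 30988 ≡ 13; by Fermat, exponent reduces to 100 mod 58 = 42; 13^42 ≡ 27 (mod 59).
Mod 29: 30988 ≡ 16; by Fermat, exponent reduces to 100 mod 28 = 16; 16^16 ≡ 24 (mod 29).
Mod 71: 30988 ≡ 32; by Fermat, exponent reduces to 100 mod 70 = 30; 32^30 ≡ 30 (mod 71).
Combine by CRT: x ≡ 27 (mod 59), x ≡ 24 (mod 29), x ≡ 30 (mod 71) ⇒ x ≡ 78556 (mod 121481).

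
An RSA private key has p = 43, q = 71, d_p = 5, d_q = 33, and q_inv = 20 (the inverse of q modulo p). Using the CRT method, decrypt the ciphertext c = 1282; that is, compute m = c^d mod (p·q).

1460

m₁ = c^(d_p) mod p: c ≡ 35 (mod 43), and 35^5 mod 43 = 41.
m₂ = c^(d_q) mod q: c ≡ 4 (mod 71), and 4^33 mod 71 = 40.
h = q_inv·(m₁ − m₂) mod p = 20·(41 − 40) mod 43 = 20.
m = m₂ + h·q = 40 + 20·71 = 1460.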